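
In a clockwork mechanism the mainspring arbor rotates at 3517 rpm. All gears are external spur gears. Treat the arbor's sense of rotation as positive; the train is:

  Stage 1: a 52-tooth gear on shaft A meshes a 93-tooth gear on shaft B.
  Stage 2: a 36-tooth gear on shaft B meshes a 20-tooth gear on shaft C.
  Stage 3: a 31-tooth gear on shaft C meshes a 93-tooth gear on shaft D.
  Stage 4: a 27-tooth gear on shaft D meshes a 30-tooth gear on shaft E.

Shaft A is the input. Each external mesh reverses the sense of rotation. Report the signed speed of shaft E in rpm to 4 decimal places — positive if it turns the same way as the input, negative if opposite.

+1061.9071 rpm (same as input, |ω| = 1061.9071 rpm)

Stage 1 [52T→93T]: ω = 3517.0000×52/93 = 1966.4946 rpm, dir flips to −; running = −1966.4946
Stage 2 [36T→20T]: ω = 1966.4946×36/20 = 3539.6903 rpm, dir flips to +; running = +3539.6903
Stage 3 [31T→93T]: ω = 3539.6903×31/93 = 1179.8968 rpm, dir flips to −; running = −1179.8968
Stage 4 [27T→30T]: ω = 1179.8968×27/30 = 1061.9071 rpm, dir flips to +; running = +1061.9071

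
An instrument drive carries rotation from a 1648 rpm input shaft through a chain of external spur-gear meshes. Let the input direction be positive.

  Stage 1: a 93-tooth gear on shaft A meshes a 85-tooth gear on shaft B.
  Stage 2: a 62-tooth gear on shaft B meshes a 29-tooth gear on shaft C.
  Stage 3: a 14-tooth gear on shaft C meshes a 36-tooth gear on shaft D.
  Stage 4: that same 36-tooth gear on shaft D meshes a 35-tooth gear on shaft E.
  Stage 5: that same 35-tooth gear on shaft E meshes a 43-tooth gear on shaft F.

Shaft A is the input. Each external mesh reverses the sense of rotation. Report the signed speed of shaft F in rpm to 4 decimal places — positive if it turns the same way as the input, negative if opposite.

Stage 1 [93T→85T]: ω = 1648.0000×93/85 = 1803.1059 rpm, dir flips to −; running = −1803.1059
Stage 2 [62T→29T]: ω = 1803.1059×62/29 = 3854.9160 rpm, dir flips to +; running = +3854.9160
Stage 3 [14T→36T]: ω = 3854.9160×14/36 = 1499.1340 rpm, dir flips to −; running = −1499.1340
Stage 4 [36T→35T]: ω = 1499.1340×36/35 = 1541.9664 rpm, dir flips to +; running = +1541.9664
Stage 5 [35T→43T]: ω = 1541.9664×35/43 = 1255.0889 rpm, dir flips to −; running = −1255.0889

-1255.0889 rpm (opposite to input, |ω| = 1255.0889 rpm)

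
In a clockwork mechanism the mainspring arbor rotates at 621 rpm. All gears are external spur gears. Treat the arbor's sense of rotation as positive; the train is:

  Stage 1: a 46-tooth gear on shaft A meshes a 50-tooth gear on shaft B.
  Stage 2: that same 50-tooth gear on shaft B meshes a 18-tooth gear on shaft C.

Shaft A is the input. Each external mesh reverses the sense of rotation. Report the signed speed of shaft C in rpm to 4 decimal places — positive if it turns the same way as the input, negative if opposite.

+1587.0000 rpm (same as input, |ω| = 1587.0000 rpm)

Stage 1 [46T→50T]: ω = 621.0000×46/50 = 571.3200 rpm, dir flips to −; running = −571.3200
Stage 2 [50T→18T]: ω = 571.3200×50/18 = 1587.0000 rpm, dir flips to +; running = +1587.0000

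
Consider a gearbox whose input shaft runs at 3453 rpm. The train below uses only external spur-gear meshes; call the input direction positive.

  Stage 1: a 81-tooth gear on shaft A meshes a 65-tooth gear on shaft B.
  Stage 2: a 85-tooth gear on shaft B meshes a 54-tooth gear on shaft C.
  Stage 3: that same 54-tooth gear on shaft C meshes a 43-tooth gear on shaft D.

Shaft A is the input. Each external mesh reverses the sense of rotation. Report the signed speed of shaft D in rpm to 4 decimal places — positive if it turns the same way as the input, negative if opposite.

Stage 1 [81T→65T]: ω = 3453.0000×81/65 = 4302.9692 rpm, dir flips to −; running = −4302.9692
Stage 2 [85T→54T]: ω = 4302.9692×85/54 = 6773.1923 rpm, dir flips to +; running = +6773.1923
Stage 3 [54T→43T]: ω = 6773.1923×54/43 = 8505.8694 rpm, dir flips to −; running = −8505.8694

-8505.8694 rpm (opposite to input, |ω| = 8505.8694 rpm)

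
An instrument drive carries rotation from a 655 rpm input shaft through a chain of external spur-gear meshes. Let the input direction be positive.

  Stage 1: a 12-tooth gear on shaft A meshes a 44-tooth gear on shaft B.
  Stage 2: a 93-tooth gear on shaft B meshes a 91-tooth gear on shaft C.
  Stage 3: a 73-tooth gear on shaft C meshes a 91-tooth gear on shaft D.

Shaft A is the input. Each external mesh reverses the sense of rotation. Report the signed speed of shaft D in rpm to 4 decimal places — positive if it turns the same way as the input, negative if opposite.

Stage 1 [12T→44T]: ω = 655.0000×12/44 = 178.6364 rpm, dir flips to −; running = −178.6364
Stage 2 [93T→91T]: ω = 178.6364×93/91 = 182.5624 rpm, dir flips to +; running = +182.5624
Stage 3 [73T→91T]: ω = 182.5624×73/91 = 146.4512 rpm, dir flips to −; running = −146.4512

-146.4512 rpm (opposite to input, |ω| = 146.4512 rpm)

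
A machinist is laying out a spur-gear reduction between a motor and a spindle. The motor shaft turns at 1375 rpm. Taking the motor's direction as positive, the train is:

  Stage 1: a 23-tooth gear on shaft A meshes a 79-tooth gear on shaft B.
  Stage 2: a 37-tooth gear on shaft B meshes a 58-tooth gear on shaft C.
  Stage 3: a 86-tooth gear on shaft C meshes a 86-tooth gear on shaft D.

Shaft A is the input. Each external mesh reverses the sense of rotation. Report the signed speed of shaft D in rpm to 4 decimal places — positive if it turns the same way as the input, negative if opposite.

-255.3743 rpm (opposite to input, |ω| = 255.3743 rpm)

Stage 1 [23T→79T]: ω = 1375.0000×23/79 = 400.3165 rpm, dir flips to −; running = −400.3165
Stage 2 [37T→58T]: ω = 400.3165×37/58 = 255.3743 rpm, dir flips to +; running = +255.3743
Stage 3 [86T→86T]: ω = 255.3743×86/86 = 255.3743 rpm, dir flips to −; running = −255.3743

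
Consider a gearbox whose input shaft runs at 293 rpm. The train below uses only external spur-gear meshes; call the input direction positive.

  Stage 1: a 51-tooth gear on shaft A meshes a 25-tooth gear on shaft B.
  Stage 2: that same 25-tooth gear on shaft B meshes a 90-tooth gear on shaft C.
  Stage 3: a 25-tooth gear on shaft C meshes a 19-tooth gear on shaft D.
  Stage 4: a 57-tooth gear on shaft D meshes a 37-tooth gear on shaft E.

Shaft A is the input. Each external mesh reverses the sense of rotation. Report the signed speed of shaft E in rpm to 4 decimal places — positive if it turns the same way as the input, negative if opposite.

Stage 1 [51T→25T]: ω = 293.0000×51/25 = 597.7200 rpm, dir flips to −; running = −597.7200
Stage 2 [25T→90T]: ω = 597.7200×25/90 = 166.0333 rpm, dir flips to +; running = +166.0333
Stage 3 [25T→19T]: ω = 166.0333×25/19 = 218.4649 rpm, dir flips to −; running = −218.4649
Stage 4 [57T→37T]: ω = 218.4649×57/37 = 336.5541 rpm, dir flips to +; running = +336.5541

+336.5541 rpm (same as input, |ω| = 336.5541 rpm)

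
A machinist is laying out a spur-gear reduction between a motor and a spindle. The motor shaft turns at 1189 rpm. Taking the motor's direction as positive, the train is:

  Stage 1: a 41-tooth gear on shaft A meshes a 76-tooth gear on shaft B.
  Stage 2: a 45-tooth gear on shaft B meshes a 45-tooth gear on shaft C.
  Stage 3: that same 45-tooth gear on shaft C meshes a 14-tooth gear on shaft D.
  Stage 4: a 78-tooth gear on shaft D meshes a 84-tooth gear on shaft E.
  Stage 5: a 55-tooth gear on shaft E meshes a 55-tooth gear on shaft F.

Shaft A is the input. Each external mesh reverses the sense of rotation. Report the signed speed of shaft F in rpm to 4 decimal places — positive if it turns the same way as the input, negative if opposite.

Stage 1 [41T→76T]: ω = 1189.0000×41/76 = 641.4342 rpm, dir flips to −; running = −641.4342
Stage 2 [45T→45T]: ω = 641.4342×45/45 = 641.4342 rpm, dir flips to +; running = +641.4342
Stage 3 [45T→14T]: ω = 641.4342×45/14 = 2061.7528 rpm, dir flips to −; running = −2061.7528
Stage 4 [78T→84T]: ω = 2061.7528×78/84 = 1914.4848 rpm, dir flips to +; running = +1914.4848
Stage 5 [55T→55T]: ω = 1914.4848×55/55 = 1914.4848 rpm, dir flips to −; running = −1914.4848

-1914.4848 rpm (opposite to input, |ω| = 1914.4848 rpm)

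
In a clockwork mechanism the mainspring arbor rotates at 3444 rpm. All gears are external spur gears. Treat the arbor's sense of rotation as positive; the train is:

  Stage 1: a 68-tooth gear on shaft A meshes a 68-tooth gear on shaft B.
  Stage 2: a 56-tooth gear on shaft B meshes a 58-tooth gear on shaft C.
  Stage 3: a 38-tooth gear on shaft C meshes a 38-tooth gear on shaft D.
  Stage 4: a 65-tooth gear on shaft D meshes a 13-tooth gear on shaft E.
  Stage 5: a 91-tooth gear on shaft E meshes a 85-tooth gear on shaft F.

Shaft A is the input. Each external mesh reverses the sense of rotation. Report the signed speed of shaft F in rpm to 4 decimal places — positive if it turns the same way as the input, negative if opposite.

-17799.8215 rpm (opposite to input, |ω| = 17799.8215 rpm)

Stage 1 [68T→68T]: ω = 3444.0000×68/68 = 3444.0000 rpm, dir flips to −; running = −3444.0000
Stage 2 [56T→58T]: ω = 3444.0000×56/58 = 3325.2414 rpm, dir flips to +; running = +3325.2414
Stage 3 [38T→38T]: ω = 3325.2414×38/38 = 3325.2414 rpm, dir flips to −; running = −3325.2414
Stage 4 [65T→13T]: ω = 3325.2414×65/13 = 16626.2069 rpm, dir flips to +; running = +16626.2069
Stage 5 [91T→85T]: ω = 16626.2069×91/85 = 17799.8215 rpm, dir flips to −; running = −17799.8215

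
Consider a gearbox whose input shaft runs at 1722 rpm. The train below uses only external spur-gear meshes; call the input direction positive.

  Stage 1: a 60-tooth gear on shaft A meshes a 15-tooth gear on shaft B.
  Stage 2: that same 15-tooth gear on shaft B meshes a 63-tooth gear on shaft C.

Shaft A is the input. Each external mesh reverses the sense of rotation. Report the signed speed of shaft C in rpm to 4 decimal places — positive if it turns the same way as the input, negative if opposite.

+1640.0000 rpm (same as input, |ω| = 1640.0000 rpm)

Stage 1 [60T→15T]: ω = 1722.0000×60/15 = 6888.0000 rpm, dir flips to −; running = −6888.0000
Stage 2 [15T→63T]: ω = 6888.0000×15/63 = 1640.0000 rpm, dir flips to +; running = +1640.0000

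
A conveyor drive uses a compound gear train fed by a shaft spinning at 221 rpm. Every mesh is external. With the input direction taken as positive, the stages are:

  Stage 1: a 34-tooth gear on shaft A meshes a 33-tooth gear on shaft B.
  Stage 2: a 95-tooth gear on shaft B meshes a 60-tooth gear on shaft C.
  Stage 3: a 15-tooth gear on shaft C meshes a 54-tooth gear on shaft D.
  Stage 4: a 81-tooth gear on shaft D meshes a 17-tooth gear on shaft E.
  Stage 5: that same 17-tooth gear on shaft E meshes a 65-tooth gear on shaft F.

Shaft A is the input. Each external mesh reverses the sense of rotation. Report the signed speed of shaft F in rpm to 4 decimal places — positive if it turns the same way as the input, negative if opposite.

-124.7955 rpm (opposite to input, |ω| = 124.7955 rpm)

Stage 1 [34T→33T]: ω = 221.0000×34/33 = 227.6970 rpm, dir flips to −; running = −227.6970
Stage 2 [95T→60T]: ω = 227.6970×95/60 = 360.5202 rpm, dir flips to +; running = +360.5202
Stage 3 [15T→54T]: ω = 360.5202×15/54 = 100.1445 rpm, dir flips to −; running = −100.1445
Stage 4 [81T→17T]: ω = 100.1445×81/17 = 477.1591 rpm, dir flips to +; running = +477.1591
Stage 5 [17T→65T]: ω = 477.1591×17/65 = 124.7955 rpm, dir flips to −; running = −124.7955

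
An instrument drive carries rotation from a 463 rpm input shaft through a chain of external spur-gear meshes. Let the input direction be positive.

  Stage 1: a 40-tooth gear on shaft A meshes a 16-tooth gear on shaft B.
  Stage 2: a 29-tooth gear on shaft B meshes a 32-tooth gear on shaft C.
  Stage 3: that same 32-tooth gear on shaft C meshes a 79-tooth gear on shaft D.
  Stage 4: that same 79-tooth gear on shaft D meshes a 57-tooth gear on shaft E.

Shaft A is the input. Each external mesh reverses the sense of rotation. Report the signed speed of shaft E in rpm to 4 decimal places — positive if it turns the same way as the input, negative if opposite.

+588.9035 rpm (same as input, |ω| = 588.9035 rpm)

Stage 1 [40T→16T]: ω = 463.0000×40/16 = 1157.5000 rpm, dir flips to −; running = −1157.5000
Stage 2 [29T→32T]: ω = 1157.5000×29/32 = 1048.9844 rpm, dir flips to +; running = +1048.9844
Stage 3 [32T→79T]: ω = 1048.9844×32/79 = 424.9051 rpm, dir flips to −; running = −424.9051
Stage 4 [79T→57T]: ω = 424.9051×79/57 = 588.9035 rpm, dir flips to +; running = +588.9035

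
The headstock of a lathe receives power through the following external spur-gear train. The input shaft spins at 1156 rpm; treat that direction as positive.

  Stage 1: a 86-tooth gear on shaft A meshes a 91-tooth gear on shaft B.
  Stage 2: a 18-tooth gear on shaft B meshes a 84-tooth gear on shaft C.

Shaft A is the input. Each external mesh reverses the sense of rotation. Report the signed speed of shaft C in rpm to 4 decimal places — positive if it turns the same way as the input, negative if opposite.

Stage 1 [86T→91T]: ω = 1156.0000×86/91 = 1092.4835 rpm, dir flips to −; running = −1092.4835
Stage 2 [18T→84T]: ω = 1092.4835×18/84 = 234.1036 rpm, dir flips to +; running = +234.1036

+234.1036 rpm (same as input, |ω| = 234.1036 rpm)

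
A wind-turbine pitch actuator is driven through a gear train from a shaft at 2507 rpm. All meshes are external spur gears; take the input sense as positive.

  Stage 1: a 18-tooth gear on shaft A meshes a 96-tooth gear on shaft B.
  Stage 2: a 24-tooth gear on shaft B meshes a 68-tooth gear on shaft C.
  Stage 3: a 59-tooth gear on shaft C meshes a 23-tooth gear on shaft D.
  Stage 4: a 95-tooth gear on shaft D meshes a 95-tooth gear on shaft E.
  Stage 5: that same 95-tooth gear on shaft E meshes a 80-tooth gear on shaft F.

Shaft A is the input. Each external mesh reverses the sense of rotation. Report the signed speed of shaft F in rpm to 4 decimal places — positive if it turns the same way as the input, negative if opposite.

Stage 1 [18T→96T]: ω = 2507.0000×18/96 = 470.0625 rpm, dir flips to −; running = −470.0625
Stage 2 [24T→68T]: ω = 470.0625×24/68 = 165.9044 rpm, dir flips to +; running = +165.9044
Stage 3 [59T→23T]: ω = 165.9044×59/23 = 425.5809 rpm, dir flips to −; running = −425.5809
Stage 4 [95T→95T]: ω = 425.5809×95/95 = 425.5809 rpm, dir flips to +; running = +425.5809
Stage 5 [95T→80T]: ω = 425.5809×95/80 = 505.3773 rpm, dir flips to −; running = −505.3773

-505.3773 rpm (opposite to input, |ω| = 505.3773 rpm)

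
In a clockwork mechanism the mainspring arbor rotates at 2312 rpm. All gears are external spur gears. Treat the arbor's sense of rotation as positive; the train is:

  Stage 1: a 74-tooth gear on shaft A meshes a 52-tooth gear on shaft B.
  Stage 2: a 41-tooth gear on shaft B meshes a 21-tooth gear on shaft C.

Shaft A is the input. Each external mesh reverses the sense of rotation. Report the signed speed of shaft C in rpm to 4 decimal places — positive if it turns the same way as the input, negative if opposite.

+6423.6337 rpm (same as input, |ω| = 6423.6337 rpm)

Stage 1 [74T→52T]: ω = 2312.0000×74/52 = 3290.1538 rpm, dir flips to −; running = −3290.1538
Stage 2 [41T→21T]: ω = 3290.1538×41/21 = 6423.6337 rpm, dir flips to +; running = +6423.6337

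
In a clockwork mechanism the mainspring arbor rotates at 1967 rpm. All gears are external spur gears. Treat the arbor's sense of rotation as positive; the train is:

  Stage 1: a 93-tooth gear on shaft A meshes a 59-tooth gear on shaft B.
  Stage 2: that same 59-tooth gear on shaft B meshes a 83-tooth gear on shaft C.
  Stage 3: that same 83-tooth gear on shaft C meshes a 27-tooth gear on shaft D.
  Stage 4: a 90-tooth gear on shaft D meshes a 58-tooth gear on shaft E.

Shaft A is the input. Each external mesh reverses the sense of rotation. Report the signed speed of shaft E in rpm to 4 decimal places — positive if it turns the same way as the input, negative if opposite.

+10513.2759 rpm (same as input, |ω| = 10513.2759 rpm)

Stage 1 [93T→59T]: ω = 1967.0000×93/59 = 3100.5254 rpm, dir flips to −; running = −3100.5254
Stage 2 [59T→83T]: ω = 3100.5254×59/83 = 2203.9880 rpm, dir flips to +; running = +2203.9880
Stage 3 [83T→27T]: ω = 2203.9880×83/27 = 6775.2222 rpm, dir flips to −; running = −6775.2222
Stage 4 [90T→58T]: ω = 6775.2222×90/58 = 10513.2759 rpm, dir flips to +; running = +10513.2759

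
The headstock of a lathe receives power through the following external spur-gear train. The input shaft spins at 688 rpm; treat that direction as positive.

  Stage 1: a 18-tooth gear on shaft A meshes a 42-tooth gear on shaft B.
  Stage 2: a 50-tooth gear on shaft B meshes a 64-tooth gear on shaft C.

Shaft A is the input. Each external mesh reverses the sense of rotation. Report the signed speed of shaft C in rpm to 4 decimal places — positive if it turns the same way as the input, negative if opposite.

+230.3571 rpm (same as input, |ω| = 230.3571 rpm)

Stage 1 [18T→42T]: ω = 688.0000×18/42 = 294.8571 rpm, dir flips to −; running = −294.8571
Stage 2 [50T→64T]: ω = 294.8571×50/64 = 230.3571 rpm, dir flips to +; running = +230.3571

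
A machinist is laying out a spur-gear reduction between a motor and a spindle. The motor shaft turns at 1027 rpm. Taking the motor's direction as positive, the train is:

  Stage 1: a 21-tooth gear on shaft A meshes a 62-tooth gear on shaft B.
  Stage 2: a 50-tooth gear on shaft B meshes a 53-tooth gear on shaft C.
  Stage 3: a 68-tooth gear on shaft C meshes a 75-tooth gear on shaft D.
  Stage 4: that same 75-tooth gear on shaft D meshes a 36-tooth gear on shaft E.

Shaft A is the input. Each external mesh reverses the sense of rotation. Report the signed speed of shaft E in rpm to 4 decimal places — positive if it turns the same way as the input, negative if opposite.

+619.8671 rpm (same as input, |ω| = 619.8671 rpm)

Stage 1 [21T→62T]: ω = 1027.0000×21/62 = 347.8548 rpm, dir flips to −; running = −347.8548
Stage 2 [50T→53T]: ω = 347.8548×50/53 = 328.1649 rpm, dir flips to +; running = +328.1649
Stage 3 [68T→75T]: ω = 328.1649×68/75 = 297.5362 rpm, dir flips to −; running = −297.5362
Stage 4 [75T→36T]: ω = 297.5362×75/36 = 619.8671 rpm, dir flips to +; running = +619.8671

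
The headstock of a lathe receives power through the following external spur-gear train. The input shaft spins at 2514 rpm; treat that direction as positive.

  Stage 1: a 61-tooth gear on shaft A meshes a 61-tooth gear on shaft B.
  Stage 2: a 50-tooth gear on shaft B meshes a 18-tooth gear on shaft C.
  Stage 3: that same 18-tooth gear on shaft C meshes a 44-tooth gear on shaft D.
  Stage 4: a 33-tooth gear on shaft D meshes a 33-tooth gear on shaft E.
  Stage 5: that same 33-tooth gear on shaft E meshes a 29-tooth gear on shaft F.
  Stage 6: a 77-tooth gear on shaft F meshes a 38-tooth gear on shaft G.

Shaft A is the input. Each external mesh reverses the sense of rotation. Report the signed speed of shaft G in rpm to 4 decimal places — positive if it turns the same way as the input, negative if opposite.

+6587.2731 rpm (same as input, |ω| = 6587.2731 rpm)

Stage 1 [61T→61T]: ω = 2514.0000×61/61 = 2514.0000 rpm, dir flips to −; running = −2514.0000
Stage 2 [50T→18T]: ω = 2514.0000×50/18 = 6983.3333 rpm, dir flips to +; running = +6983.3333
Stage 3 [18T→44T]: ω = 6983.3333×18/44 = 2856.8182 rpm, dir flips to −; running = −2856.8182
Stage 4 [33T→33T]: ω = 2856.8182×33/33 = 2856.8182 rpm, dir flips to +; running = +2856.8182
Stage 5 [33T→29T]: ω = 2856.8182×33/29 = 3250.8621 rpm, dir flips to −; running = −3250.8621
Stage 6 [77T→38T]: ω = 3250.8621×77/38 = 6587.2731 rpm, dir flips to +; running = +6587.2731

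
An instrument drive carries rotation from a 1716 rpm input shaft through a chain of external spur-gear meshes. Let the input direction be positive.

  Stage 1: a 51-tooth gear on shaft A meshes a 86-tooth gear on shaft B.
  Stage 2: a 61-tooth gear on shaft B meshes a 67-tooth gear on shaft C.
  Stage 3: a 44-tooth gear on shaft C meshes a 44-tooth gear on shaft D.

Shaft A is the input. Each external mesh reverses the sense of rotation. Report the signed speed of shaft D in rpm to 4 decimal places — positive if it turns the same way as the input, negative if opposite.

-926.4970 rpm (opposite to input, |ω| = 926.4970 rpm)

Stage 1 [51T→86T]: ω = 1716.0000×51/86 = 1017.6279 rpm, dir flips to −; running = −1017.6279
Stage 2 [61T→67T]: ω = 1017.6279×61/67 = 926.4970 rpm, dir flips to +; running = +926.4970
Stage 3 [44T→44T]: ω = 926.4970×44/44 = 926.4970 rpm, dir flips to −; running = −926.4970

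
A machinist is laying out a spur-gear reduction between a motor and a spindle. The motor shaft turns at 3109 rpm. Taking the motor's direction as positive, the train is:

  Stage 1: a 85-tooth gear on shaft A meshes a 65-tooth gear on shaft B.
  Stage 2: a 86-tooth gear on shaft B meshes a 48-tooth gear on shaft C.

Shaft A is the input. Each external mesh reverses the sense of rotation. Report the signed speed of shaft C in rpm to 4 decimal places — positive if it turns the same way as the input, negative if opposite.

Stage 1 [85T→65T]: ω = 3109.0000×85/65 = 4065.6154 rpm, dir flips to −; running = −4065.6154
Stage 2 [86T→48T]: ω = 4065.6154×86/48 = 7284.2276 rpm, dir flips to +; running = +7284.2276

+7284.2276 rpm (same as input, |ω| = 7284.2276 rpm)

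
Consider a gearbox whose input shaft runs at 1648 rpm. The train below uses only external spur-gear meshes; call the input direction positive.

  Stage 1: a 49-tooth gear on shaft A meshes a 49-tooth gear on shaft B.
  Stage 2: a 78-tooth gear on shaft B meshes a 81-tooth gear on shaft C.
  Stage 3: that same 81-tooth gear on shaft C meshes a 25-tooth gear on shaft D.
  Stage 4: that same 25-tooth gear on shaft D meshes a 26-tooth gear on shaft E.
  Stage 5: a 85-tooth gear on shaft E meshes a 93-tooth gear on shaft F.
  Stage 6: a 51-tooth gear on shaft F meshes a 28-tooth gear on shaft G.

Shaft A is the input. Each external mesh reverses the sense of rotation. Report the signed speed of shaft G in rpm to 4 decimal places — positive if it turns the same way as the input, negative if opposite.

Stage 1 [49T→49T]: ω = 1648.0000×49/49 = 1648.0000 rpm, dir flips to −; running = −1648.0000
Stage 2 [78T→81T]: ω = 1648.0000×78/81 = 1586.9630 rpm, dir flips to +; running = +1586.9630
Stage 3 [81T→25T]: ω = 1586.9630×81/25 = 5141.7600 rpm, dir flips to −; running = −5141.7600
Stage 4 [25T→26T]: ω = 5141.7600×25/26 = 4944.0000 rpm, dir flips to +; running = +4944.0000
Stage 5 [85T→93T]: ω = 4944.0000×85/93 = 4518.7097 rpm, dir flips to −; running = −4518.7097
Stage 6 [51T→28T]: ω = 4518.7097×51/28 = 8230.5069 rpm, dir flips to +; running = +8230.5069

+8230.5069 rpm (same as input, |ω| = 8230.5069 rpm)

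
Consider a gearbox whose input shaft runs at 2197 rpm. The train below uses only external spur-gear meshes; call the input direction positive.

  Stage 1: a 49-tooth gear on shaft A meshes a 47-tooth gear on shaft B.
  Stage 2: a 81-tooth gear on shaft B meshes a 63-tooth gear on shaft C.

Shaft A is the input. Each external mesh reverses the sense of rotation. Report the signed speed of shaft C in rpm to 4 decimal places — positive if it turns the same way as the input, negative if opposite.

Stage 1 [49T→47T]: ω = 2197.0000×49/47 = 2290.4894 rpm, dir flips to −; running = −2290.4894
Stage 2 [81T→63T]: ω = 2290.4894×81/63 = 2944.9149 rpm, dir flips to +; running = +2944.9149

+2944.9149 rpm (same as input, |ω| = 2944.9149 rpm)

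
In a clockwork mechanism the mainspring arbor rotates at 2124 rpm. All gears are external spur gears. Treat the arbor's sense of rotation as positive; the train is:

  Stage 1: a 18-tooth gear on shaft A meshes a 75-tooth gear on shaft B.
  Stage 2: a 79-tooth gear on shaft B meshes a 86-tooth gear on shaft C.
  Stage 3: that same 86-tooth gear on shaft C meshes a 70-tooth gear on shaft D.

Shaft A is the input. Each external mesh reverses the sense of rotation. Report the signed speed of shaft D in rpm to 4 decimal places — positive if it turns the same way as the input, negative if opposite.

-575.3006 rpm (opposite to input, |ω| = 575.3006 rpm)

Stage 1 [18T→75T]: ω = 2124.0000×18/75 = 509.7600 rpm, dir flips to −; running = −509.7600
Stage 2 [79T→86T]: ω = 509.7600×79/86 = 468.2679 rpm, dir flips to +; running = +468.2679
Stage 3 [86T→70T]: ω = 468.2679×86/70 = 575.3006 rpm, dir flips to −; running = −575.3006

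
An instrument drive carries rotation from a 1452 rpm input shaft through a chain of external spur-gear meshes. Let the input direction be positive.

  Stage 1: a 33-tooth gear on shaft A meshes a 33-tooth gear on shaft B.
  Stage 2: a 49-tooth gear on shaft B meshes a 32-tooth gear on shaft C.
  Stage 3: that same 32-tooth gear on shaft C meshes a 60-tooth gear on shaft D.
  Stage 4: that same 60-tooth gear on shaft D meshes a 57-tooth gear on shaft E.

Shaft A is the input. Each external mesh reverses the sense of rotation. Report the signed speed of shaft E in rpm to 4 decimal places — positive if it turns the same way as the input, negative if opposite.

Stage 1 [33T→33T]: ω = 1452.0000×33/33 = 1452.0000 rpm, dir flips to −; running = −1452.0000
Stage 2 [49T→32T]: ω = 1452.0000×49/32 = 2223.3750 rpm, dir flips to +; running = +2223.3750
Stage 3 [32T→60T]: ω = 2223.3750×32/60 = 1185.8000 rpm, dir flips to −; running = −1185.8000
Stage 4 [60T→57T]: ω = 1185.8000×60/57 = 1248.2105 rpm, dir flips to +; running = +1248.2105

+1248.2105 rpm (same as input, |ω| = 1248.2105 rpm)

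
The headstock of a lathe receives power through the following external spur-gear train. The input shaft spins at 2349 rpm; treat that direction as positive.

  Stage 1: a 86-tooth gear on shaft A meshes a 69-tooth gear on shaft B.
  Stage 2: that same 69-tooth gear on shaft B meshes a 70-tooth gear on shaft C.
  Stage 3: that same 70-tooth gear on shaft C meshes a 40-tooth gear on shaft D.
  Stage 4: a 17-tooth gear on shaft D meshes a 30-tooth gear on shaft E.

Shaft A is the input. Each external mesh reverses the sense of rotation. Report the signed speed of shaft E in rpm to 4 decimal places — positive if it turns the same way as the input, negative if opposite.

+2861.8650 rpm (same as input, |ω| = 2861.8650 rpm)

Stage 1 [86T→69T]: ω = 2349.0000×86/69 = 2927.7391 rpm, dir flips to −; running = −2927.7391
Stage 2 [69T→70T]: ω = 2927.7391×69/70 = 2885.9143 rpm, dir flips to +; running = +2885.9143
Stage 3 [70T→40T]: ω = 2885.9143×70/40 = 5050.3500 rpm, dir flips to −; running = −5050.3500
Stage 4 [17T→30T]: ω = 5050.3500×17/30 = 2861.8650 rpm, dir flips to +; running = +2861.8650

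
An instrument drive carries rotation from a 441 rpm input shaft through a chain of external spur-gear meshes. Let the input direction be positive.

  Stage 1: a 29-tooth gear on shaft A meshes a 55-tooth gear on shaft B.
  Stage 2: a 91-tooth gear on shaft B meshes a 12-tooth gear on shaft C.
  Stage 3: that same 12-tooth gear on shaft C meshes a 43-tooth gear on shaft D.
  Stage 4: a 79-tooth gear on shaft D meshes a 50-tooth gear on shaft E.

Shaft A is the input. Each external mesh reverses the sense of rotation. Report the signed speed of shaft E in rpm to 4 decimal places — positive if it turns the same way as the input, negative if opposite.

Stage 1 [29T→55T]: ω = 441.0000×29/55 = 232.5273 rpm, dir flips to −; running = −232.5273
Stage 2 [91T→12T]: ω = 232.5273×91/12 = 1763.3318 rpm, dir flips to +; running = +1763.3318
Stage 3 [12T→43T]: ω = 1763.3318×12/43 = 492.0926 rpm, dir flips to −; running = −492.0926
Stage 4 [79T→50T]: ω = 492.0926×79/50 = 777.5063 rpm, dir flips to +; running = +777.5063

+777.5063 rpm (same as input, |ω| = 777.5063 rpm)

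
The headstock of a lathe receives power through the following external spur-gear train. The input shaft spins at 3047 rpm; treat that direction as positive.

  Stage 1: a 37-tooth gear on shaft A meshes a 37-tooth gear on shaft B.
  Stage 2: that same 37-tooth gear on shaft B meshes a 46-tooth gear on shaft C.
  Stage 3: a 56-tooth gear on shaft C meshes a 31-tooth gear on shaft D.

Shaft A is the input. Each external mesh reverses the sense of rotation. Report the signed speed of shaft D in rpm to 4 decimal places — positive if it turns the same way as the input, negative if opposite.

-4427.3380 rpm (opposite to input, |ω| = 4427.3380 rpm)

Stage 1 [37T→37T]: ω = 3047.0000×37/37 = 3047.0000 rpm, dir flips to −; running = −3047.0000
Stage 2 [37T→46T]: ω = 3047.0000×37/46 = 2450.8478 rpm, dir flips to +; running = +2450.8478
Stage 3 [56T→31T]: ω = 2450.8478×56/31 = 4427.3380 rpm, dir flips to −; running = −4427.3380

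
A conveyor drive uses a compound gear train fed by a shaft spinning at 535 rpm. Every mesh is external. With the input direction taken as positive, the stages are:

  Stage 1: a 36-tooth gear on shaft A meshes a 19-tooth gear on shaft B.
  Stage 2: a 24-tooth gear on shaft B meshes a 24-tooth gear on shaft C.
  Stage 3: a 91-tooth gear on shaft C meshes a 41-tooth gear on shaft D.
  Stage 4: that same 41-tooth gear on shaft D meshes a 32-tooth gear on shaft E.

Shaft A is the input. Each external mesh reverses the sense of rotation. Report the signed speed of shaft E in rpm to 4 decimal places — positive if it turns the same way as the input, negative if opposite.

+2882.6645 rpm (same as input, |ω| = 2882.6645 rpm)

Stage 1 [36T→19T]: ω = 535.0000×36/19 = 1013.6842 rpm, dir flips to −; running = −1013.6842
Stage 2 [24T→24T]: ω = 1013.6842×24/24 = 1013.6842 rpm, dir flips to +; running = +1013.6842
Stage 3 [91T→41T]: ω = 1013.6842×91/41 = 2249.8845 rpm, dir flips to −; running = −2249.8845
Stage 4 [41T→32T]: ω = 2249.8845×41/32 = 2882.6645 rpm, dir flips to +; running = +2882.6645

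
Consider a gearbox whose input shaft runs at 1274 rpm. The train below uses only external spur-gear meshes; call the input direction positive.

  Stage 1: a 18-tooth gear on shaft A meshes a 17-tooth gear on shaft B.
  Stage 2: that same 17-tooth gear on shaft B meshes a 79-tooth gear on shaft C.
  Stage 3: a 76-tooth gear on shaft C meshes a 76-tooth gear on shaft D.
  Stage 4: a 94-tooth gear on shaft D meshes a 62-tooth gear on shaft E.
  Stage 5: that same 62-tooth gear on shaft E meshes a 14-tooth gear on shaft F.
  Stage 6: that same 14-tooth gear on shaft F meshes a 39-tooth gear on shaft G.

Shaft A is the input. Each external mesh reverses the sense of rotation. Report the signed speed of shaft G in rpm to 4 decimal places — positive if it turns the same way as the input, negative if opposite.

Stage 1 [18T→17T]: ω = 1274.0000×18/17 = 1348.9412 rpm, dir flips to −; running = −1348.9412
Stage 2 [17T→79T]: ω = 1348.9412×17/79 = 290.2785 rpm, dir flips to +; running = +290.2785
Stage 3 [76T→76T]: ω = 290.2785×76/76 = 290.2785 rpm, dir flips to −; running = −290.2785
Stage 4 [94T→62T]: ω = 290.2785×94/62 = 440.0996 rpm, dir flips to +; running = +440.0996
Stage 5 [62T→14T]: ω = 440.0996×62/14 = 1949.0127 rpm, dir flips to −; running = −1949.0127
Stage 6 [14T→39T]: ω = 1949.0127×14/39 = 699.6456 rpm, dir flips to +; running = +699.6456

+699.6456 rpm (same as input, |ω| = 699.6456 rpm)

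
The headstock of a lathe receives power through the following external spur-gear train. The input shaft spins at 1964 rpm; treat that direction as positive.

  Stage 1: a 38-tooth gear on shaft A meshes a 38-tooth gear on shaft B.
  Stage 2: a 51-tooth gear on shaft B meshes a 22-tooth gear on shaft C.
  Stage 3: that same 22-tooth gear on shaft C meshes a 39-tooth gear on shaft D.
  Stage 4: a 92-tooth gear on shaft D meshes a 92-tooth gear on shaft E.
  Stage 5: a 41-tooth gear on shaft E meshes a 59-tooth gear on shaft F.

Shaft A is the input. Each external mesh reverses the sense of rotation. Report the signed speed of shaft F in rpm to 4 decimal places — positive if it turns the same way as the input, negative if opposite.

Stage 1 [38T→38T]: ω = 1964.0000×38/38 = 1964.0000 rpm, dir flips to −; running = −1964.0000
Stage 2 [51T→22T]: ω = 1964.0000×51/22 = 4552.9091 rpm, dir flips to +; running = +4552.9091
Stage 3 [22T→39T]: ω = 4552.9091×22/39 = 2568.3077 rpm, dir flips to −; running = −2568.3077
Stage 4 [92T→92T]: ω = 2568.3077×92/92 = 2568.3077 rpm, dir flips to +; running = +2568.3077
Stage 5 [41T→59T]: ω = 2568.3077×41/59 = 1784.7562 rpm, dir flips to −; running = −1784.7562

-1784.7562 rpm (opposite to input, |ω| = 1784.7562 rpm)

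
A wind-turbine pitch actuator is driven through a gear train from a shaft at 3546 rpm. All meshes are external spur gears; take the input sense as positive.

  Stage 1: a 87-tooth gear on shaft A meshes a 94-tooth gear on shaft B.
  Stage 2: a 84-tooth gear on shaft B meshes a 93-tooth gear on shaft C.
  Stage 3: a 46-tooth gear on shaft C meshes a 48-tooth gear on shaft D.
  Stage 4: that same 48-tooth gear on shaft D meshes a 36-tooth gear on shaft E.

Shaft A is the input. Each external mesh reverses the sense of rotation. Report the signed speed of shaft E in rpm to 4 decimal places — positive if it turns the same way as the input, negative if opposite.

+3787.7543 rpm (same as input, |ω| = 3787.7543 rpm)

Stage 1 [87T→94T]: ω = 3546.0000×87/94 = 3281.9362 rpm, dir flips to −; running = −3281.9362
Stage 2 [84T→93T]: ω = 3281.9362×84/93 = 2964.3294 rpm, dir flips to +; running = +2964.3294
Stage 3 [46T→48T]: ω = 2964.3294×46/48 = 2840.8157 rpm, dir flips to −; running = −2840.8157
Stage 4 [48T→36T]: ω = 2840.8157×48/36 = 3787.7543 rpm, dir flips to +; running = +3787.7543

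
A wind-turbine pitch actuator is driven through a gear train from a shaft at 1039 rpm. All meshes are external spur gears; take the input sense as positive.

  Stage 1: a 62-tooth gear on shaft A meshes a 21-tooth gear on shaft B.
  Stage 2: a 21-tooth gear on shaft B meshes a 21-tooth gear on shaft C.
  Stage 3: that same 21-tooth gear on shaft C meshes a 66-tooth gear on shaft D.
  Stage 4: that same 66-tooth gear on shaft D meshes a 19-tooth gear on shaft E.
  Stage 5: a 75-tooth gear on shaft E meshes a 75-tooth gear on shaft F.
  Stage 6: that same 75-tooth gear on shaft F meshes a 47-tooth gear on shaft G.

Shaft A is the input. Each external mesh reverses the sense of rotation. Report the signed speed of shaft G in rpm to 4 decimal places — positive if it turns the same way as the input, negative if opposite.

+5410.2464 rpm (same as input, |ω| = 5410.2464 rpm)

Stage 1 [62T→21T]: ω = 1039.0000×62/21 = 3067.5238 rpm, dir flips to −; running = −3067.5238
Stage 2 [21T→21T]: ω = 3067.5238×21/21 = 3067.5238 rpm, dir flips to +; running = +3067.5238
Stage 3 [21T→66T]: ω = 3067.5238×21/66 = 976.0303 rpm, dir flips to −; running = −976.0303
Stage 4 [66T→19T]: ω = 976.0303×66/19 = 3390.4211 rpm, dir flips to +; running = +3390.4211
Stage 5 [75T→75T]: ω = 3390.4211×75/75 = 3390.4211 rpm, dir flips to −; running = −3390.4211
Stage 6 [75T→47T]: ω = 3390.4211×75/47 = 5410.2464 rpm, dir flips to +; running = +5410.2464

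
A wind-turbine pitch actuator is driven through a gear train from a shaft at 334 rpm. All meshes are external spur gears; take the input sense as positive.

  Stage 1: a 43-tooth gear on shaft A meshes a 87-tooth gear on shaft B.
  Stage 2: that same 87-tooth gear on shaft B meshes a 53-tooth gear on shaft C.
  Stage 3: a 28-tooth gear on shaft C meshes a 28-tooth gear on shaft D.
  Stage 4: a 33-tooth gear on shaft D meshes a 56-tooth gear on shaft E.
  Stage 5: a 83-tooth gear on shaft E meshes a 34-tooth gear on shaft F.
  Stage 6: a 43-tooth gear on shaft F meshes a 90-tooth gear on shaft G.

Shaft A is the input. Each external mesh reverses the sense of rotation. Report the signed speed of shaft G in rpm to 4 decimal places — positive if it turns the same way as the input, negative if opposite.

Stage 1 [43T→87T]: ω = 334.0000×43/87 = 165.0805 rpm, dir flips to −; running = −165.0805
Stage 2 [87T→53T]: ω = 165.0805×87/53 = 270.9811 rpm, dir flips to +; running = +270.9811
Stage 3 [28T→28T]: ω = 270.9811×28/28 = 270.9811 rpm, dir flips to −; running = −270.9811
Stage 4 [33T→56T]: ω = 270.9811×33/56 = 159.6853 rpm, dir flips to +; running = +159.6853
Stage 5 [83T→34T]: ω = 159.6853×83/34 = 389.8200 rpm, dir flips to −; running = −389.8200
Stage 6 [43T→90T]: ω = 389.8200×43/90 = 186.2473 rpm, dir flips to +; running = +186.2473

+186.2473 rpm (same as input, |ω| = 186.2473 rpm)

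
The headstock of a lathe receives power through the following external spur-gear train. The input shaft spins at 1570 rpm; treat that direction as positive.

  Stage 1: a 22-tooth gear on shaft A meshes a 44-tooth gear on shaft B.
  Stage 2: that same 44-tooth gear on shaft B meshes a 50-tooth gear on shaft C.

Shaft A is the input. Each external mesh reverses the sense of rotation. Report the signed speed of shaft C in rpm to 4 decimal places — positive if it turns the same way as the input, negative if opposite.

+690.8000 rpm (same as input, |ω| = 690.8000 rpm)

Stage 1 [22T→44T]: ω = 1570.0000×22/44 = 785.0000 rpm, dir flips to −; running = −785.0000
Stage 2 [44T→50T]: ω = 785.0000×44/50 = 690.8000 rpm, dir flips to +; running = +690.8000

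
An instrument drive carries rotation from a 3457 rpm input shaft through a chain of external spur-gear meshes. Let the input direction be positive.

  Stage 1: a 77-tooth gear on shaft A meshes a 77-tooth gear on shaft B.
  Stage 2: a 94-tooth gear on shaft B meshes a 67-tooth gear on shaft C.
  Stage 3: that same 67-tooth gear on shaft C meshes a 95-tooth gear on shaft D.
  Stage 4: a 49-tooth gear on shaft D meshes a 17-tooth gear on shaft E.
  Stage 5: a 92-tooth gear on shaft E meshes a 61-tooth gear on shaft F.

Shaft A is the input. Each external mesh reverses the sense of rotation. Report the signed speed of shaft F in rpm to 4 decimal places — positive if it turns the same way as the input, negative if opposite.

Stage 1 [77T→77T]: ω = 3457.0000×77/77 = 3457.0000 rpm, dir flips to −; running = −3457.0000
Stage 2 [94T→67T]: ω = 3457.0000×94/67 = 4850.1194 rpm, dir flips to +; running = +4850.1194
Stage 3 [67T→95T]: ω = 4850.1194×67/95 = 3420.6105 rpm, dir flips to −; running = −3420.6105
Stage 4 [49T→17T]: ω = 3420.6105×49/17 = 9859.4068 rpm, dir flips to +; running = +9859.4068
Stage 5 [92T→61T]: ω = 9859.4068×92/61 = 14869.9250 rpm, dir flips to −; running = −14869.9250

-14869.9250 rpm (opposite to input, |ω| = 14869.9250 rpm)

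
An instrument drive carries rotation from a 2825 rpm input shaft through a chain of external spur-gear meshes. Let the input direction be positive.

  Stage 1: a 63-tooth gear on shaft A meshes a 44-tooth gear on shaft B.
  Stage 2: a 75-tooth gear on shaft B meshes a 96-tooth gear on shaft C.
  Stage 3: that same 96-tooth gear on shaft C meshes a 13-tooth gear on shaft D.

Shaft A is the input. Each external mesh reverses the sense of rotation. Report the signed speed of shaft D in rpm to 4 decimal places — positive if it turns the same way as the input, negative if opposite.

Stage 1 [63T→44T]: ω = 2825.0000×63/44 = 4044.8864 rpm, dir flips to −; running = −4044.8864
Stage 2 [75T→96T]: ω = 4044.8864×75/96 = 3160.0675 rpm, dir flips to +; running = +3160.0675
Stage 3 [96T→13T]: ω = 3160.0675×96/13 = 23335.8829 rpm, dir flips to −; running = −23335.8829

-23335.8829 rpm (opposite to input, |ω| = 23335.8829 rpm)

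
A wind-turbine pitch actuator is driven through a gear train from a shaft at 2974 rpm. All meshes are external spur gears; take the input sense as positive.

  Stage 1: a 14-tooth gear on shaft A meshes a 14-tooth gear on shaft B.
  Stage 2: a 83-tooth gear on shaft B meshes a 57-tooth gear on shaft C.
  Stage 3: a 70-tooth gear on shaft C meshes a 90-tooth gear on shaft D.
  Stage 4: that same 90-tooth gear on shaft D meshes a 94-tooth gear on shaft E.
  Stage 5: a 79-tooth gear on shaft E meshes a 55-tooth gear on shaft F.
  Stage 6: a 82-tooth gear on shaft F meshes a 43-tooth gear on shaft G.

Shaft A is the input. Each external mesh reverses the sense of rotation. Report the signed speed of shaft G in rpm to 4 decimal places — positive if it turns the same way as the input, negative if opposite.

+8833.3245 rpm (same as input, |ω| = 8833.3245 rpm)

Stage 1 [14T→14T]: ω = 2974.0000×14/14 = 2974.0000 rpm, dir flips to −; running = −2974.0000
Stage 2 [83T→57T]: ω = 2974.0000×83/57 = 4330.5614 rpm, dir flips to +; running = +4330.5614
Stage 3 [70T→90T]: ω = 4330.5614×70/90 = 3368.2144 rpm, dir flips to −; running = −3368.2144
Stage 4 [90T→94T]: ω = 3368.2144×90/94 = 3224.8862 rpm, dir flips to +; running = +3224.8862
Stage 5 [79T→55T]: ω = 3224.8862×79/55 = 4632.1092 rpm, dir flips to −; running = −4632.1092
Stage 6 [82T→43T]: ω = 4632.1092×82/43 = 8833.3245 rpm, dir flips to +; running = +8833.3245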